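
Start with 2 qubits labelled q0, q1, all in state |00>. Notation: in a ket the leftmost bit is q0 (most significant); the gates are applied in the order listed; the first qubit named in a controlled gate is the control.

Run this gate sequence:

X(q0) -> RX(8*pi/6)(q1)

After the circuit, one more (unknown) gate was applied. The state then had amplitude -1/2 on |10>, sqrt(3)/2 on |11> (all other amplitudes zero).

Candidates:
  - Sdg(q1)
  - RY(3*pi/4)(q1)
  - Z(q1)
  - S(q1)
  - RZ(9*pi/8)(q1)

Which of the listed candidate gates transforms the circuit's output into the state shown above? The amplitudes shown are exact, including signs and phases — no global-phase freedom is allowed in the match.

The applied gate was S(q1).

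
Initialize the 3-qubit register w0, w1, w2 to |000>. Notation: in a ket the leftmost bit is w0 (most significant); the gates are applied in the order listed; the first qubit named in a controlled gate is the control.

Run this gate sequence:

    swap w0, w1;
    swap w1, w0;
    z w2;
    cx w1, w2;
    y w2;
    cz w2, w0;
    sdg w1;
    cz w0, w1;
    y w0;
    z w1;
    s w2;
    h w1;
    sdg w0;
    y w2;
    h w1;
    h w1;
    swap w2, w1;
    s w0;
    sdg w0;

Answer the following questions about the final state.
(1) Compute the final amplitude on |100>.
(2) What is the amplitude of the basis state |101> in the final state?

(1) The final state's coefficient on |100> equals sqrt(2)*I/2. Key observation: steps 18-19 multiply out to the identity, so the circuit reduces to the remaining gates.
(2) The final state's coefficient on |101> equals sqrt(2)*I/2.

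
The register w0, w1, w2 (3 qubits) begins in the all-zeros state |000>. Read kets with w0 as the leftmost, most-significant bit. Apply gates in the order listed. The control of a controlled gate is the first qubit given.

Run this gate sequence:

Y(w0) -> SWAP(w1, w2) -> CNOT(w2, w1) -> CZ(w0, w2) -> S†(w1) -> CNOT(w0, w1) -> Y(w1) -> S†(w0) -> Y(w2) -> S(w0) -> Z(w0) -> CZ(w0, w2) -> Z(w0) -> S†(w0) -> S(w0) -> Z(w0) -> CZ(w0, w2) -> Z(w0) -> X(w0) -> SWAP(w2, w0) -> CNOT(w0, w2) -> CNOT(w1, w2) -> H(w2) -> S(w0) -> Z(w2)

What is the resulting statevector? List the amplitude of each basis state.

The final amplitudes are -sqrt(2)/2 on |100>, -sqrt(2)/2 on |101>, and 0 on every other basis state. Key observation: gates 11-18 undo each other exactly, leaving only the rest of the circuit to track.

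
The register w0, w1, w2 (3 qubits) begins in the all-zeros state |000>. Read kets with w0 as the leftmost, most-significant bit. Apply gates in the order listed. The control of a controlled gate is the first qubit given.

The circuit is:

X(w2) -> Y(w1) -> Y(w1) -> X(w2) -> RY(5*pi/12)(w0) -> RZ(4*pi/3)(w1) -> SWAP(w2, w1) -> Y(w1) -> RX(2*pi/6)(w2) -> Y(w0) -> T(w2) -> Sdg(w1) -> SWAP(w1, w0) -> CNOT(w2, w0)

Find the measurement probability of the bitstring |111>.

Outcome |111> occurs with probability 0.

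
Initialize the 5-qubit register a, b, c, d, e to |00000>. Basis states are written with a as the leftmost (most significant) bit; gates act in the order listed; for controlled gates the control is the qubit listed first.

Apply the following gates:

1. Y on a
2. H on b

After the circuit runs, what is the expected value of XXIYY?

The expectation value of XXIYY is 0.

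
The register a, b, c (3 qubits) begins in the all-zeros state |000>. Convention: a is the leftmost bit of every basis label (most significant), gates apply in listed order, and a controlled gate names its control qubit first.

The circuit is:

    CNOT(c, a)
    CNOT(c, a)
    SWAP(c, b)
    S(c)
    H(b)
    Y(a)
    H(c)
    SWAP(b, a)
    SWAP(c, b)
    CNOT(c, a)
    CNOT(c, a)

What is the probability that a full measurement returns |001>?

The probability of measuring |001> is 1/4.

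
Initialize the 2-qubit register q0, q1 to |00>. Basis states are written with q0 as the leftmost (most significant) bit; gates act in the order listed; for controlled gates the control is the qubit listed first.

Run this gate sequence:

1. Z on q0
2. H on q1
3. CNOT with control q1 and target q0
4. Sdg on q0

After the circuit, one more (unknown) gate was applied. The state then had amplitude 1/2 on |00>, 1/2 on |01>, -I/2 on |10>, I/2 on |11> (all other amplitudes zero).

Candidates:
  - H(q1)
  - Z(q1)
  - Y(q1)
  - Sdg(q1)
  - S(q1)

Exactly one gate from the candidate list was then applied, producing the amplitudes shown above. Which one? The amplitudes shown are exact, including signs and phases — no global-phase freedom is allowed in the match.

The applied gate was H(q1).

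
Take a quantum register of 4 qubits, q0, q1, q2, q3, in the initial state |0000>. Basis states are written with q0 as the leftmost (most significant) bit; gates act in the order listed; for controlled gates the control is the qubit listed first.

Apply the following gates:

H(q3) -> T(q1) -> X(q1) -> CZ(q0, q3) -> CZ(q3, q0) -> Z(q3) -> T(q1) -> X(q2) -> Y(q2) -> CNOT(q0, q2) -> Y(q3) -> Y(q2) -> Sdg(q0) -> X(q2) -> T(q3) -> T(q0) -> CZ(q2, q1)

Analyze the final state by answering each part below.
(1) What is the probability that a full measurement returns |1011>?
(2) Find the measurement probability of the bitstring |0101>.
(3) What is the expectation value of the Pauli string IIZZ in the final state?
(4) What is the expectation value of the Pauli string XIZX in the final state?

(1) The probability of measuring |1011> is 0.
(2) The probability of measuring |0101> is 1/2.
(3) The observable IIZZ averages to 0.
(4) The expectation value of XIZX is 0.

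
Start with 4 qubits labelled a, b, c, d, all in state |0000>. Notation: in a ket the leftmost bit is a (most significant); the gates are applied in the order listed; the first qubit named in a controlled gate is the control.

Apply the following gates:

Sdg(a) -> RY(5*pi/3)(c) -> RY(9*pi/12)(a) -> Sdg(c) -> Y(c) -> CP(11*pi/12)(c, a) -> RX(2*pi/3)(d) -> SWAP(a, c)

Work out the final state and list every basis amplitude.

After the circuit, the state carries amplitude -sqrt(2 - sqrt(2))/8 on |0000>, I*sqrt(6 - 3*sqrt(2))/8 on |0001>, -sqrt(sqrt(2) + 2)/8 on |0010>, I*sqrt(3*sqrt(2) + 6)/8 on |0011>, 0 on |0100>, 0 on |0101>, 0 on |0110>, 0 on |0111>, -I*sqrt(6 - 3*sqrt(2))/8 on |1000>, -3*sqrt(2 - sqrt(2))/8 on |1001>, sqrt(3*sqrt(2) + 6)*exp(5*I*pi/12)/8 on |1010>, -3*sqrt(sqrt(2) + 2)*exp(11*I*pi/12)/8 on |1011>, 0 on |1100>, 0 on |1101>, 0 on |1110>, 0 on |1111>.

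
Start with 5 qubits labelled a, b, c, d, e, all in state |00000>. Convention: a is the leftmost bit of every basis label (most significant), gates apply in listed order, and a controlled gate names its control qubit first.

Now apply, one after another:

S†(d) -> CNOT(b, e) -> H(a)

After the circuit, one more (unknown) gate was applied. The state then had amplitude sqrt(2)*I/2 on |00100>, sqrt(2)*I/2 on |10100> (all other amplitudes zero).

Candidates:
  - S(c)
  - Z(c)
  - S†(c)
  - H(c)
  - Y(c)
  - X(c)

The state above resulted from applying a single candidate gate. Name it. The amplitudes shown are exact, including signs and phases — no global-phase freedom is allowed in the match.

The applied gate was Y(c).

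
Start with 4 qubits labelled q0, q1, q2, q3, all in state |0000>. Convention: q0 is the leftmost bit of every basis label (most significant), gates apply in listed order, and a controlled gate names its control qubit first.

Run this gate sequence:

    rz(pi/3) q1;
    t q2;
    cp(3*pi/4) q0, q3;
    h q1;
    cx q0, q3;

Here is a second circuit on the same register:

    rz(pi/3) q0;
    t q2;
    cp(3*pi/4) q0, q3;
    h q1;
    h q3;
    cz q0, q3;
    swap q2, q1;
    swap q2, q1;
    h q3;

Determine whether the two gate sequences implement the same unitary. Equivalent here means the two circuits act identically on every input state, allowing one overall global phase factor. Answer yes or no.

No — the two circuits implement different unitaries, even allowing a global phase.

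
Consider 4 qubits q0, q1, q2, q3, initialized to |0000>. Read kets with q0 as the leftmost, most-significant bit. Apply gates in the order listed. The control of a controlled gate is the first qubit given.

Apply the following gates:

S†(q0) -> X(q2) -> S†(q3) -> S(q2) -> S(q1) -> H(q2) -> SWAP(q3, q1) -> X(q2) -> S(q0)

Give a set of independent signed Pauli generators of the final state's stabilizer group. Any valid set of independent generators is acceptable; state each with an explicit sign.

The final state is stabilized by the group generated by -IIXI, +ZIII, +IZII, +IIIZ; other independent generating sets are equally valid.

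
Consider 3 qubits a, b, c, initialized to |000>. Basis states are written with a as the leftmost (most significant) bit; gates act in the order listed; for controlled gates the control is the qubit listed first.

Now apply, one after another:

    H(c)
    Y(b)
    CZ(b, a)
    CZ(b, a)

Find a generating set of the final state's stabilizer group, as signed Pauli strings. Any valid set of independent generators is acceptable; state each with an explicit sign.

The stabilizer group can be generated by +IIX, +ZII, -IZI, among other valid generating sets. Key observation: gates 3-4 undo each other exactly, leaving only the rest of the circuit to track.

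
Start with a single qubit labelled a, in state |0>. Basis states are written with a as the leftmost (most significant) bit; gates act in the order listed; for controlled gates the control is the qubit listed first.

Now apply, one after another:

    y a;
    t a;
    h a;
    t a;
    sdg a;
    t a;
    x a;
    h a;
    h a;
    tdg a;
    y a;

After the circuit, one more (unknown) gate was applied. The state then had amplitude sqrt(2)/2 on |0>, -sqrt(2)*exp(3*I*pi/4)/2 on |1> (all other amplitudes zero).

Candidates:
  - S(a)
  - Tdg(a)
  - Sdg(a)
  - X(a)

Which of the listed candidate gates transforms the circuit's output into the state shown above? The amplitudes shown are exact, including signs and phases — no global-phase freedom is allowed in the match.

The unique candidate consistent with the amplitudes is Sdg(a).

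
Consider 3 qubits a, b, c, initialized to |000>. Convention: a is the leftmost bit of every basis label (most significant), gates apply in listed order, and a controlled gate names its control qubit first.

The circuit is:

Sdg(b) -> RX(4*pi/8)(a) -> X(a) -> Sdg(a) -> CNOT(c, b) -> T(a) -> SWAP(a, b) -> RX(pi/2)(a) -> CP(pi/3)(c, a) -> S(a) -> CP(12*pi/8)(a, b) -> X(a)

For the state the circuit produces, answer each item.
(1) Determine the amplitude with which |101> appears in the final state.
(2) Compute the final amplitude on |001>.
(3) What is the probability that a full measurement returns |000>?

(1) The amplitude on |101> is 0.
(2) The amplitude on |001> is 0.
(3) Outcome |000> occurs with probability 1/4.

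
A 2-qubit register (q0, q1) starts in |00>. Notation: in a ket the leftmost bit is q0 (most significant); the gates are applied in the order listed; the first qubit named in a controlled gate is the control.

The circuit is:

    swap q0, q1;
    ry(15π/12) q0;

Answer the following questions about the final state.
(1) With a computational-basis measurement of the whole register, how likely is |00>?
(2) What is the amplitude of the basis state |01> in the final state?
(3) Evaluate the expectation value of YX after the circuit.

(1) Outcome |00> occurs with probability 1/2 - sqrt(2)/4.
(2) The final state's coefficient on |01> equals 0.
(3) In the final state, YX has expectation 0.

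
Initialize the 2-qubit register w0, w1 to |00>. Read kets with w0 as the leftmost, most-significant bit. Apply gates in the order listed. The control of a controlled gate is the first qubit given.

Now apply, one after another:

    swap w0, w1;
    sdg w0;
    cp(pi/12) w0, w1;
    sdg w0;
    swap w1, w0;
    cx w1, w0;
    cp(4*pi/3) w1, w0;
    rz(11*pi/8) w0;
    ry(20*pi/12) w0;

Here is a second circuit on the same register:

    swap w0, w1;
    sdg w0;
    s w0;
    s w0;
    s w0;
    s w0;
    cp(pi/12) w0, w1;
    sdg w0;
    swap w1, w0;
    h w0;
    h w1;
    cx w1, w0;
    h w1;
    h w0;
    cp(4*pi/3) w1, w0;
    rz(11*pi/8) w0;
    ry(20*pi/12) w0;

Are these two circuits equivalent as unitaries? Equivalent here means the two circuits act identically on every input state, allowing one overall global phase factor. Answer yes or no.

No: there is an input state on which the two circuits produce genuinely different outputs (not merely differing by a phase).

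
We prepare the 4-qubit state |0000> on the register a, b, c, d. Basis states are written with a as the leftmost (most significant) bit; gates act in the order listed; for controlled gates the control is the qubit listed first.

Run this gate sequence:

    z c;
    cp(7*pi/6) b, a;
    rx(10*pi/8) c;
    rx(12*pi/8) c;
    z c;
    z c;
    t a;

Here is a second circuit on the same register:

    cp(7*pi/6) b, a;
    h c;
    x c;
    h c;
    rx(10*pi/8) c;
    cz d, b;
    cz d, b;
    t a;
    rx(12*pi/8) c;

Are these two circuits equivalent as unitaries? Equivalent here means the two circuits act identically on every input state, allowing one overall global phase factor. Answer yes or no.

Yes, they are equivalent — the unitaries differ by at most a global phase.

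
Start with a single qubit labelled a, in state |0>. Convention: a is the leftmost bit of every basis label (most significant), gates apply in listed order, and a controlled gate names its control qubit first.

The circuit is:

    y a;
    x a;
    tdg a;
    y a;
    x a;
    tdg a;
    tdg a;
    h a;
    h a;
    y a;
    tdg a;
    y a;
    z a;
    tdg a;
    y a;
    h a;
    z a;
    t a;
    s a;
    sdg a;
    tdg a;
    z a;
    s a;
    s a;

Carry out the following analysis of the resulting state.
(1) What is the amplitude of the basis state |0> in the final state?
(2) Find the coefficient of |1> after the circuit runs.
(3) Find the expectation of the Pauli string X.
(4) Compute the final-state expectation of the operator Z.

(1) The amplitude on |0> is -sqrt(2)*exp(I*pi/4)/2. Key observation: the block from step 17 through step 22 cancels to the identity and can be dropped.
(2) |1> carries amplitude -sqrt(2)*exp(I*pi/4)/2 in the final state.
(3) The observable X averages to 1.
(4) In the final state, Z has expectation 0.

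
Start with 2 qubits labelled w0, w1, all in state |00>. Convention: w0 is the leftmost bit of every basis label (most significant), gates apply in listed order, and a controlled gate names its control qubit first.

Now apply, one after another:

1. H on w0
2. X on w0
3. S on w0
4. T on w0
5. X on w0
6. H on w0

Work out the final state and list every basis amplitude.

The final amplitudes are 1/2 + exp(3*I*pi/4)/2 on |00>, 0 on |01>, -1/2 + exp(3*I*pi/4)/2 on |10>, 0 on |11>.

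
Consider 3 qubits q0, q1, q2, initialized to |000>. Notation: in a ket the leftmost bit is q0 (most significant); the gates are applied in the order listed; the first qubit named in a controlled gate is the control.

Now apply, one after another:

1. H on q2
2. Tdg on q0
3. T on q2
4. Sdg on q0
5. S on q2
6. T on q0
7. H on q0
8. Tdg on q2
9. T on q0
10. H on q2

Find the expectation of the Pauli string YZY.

In the final state, YZY has expectation -sqrt(2)/2.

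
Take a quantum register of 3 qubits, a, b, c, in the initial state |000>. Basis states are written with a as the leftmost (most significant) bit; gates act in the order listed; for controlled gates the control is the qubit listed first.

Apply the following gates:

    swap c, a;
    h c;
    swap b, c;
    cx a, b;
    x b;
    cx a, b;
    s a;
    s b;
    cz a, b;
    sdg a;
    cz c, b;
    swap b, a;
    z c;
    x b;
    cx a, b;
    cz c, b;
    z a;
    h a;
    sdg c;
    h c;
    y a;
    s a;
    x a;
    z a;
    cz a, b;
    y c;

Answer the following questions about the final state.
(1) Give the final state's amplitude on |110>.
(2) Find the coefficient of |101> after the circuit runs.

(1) The amplitude on |110> is -sqrt(2)/4.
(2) |101> carries amplitude -sqrt(2)*I/4 in the final state.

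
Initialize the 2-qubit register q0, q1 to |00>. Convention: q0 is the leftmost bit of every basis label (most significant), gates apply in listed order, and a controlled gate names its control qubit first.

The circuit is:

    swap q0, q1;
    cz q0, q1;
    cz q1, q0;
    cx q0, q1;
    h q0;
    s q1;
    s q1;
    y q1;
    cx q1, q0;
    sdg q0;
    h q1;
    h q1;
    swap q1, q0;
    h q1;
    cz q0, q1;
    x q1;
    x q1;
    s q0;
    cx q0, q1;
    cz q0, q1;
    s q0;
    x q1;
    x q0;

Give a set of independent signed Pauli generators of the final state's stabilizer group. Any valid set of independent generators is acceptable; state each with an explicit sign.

The stabilizer group can be generated by +IY, +ZI, among other valid generating sets. Key observation: gates 11-12 undo each other exactly, leaving only the rest of the circuit to track.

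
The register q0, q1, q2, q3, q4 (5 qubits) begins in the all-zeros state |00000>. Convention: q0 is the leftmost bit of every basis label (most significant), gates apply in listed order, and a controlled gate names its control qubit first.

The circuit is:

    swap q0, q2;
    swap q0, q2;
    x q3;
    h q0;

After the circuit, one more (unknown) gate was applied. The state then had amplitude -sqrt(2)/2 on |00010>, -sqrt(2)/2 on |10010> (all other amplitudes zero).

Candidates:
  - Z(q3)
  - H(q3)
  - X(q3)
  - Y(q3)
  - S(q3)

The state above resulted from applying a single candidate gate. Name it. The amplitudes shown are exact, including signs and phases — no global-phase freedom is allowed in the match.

The unique candidate consistent with the amplitudes is Z(q3). Key observation: the block from step 1 through step 2 cancels to the identity and can be dropped.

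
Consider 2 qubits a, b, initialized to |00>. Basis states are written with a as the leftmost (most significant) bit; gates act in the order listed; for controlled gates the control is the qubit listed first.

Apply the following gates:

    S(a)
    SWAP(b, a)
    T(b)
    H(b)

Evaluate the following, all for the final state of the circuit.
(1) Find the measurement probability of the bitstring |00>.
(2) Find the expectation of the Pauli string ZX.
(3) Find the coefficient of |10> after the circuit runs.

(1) The probability of measuring |00> is 1/2.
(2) The expectation value of ZX is 1.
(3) The amplitude on |10> is 0.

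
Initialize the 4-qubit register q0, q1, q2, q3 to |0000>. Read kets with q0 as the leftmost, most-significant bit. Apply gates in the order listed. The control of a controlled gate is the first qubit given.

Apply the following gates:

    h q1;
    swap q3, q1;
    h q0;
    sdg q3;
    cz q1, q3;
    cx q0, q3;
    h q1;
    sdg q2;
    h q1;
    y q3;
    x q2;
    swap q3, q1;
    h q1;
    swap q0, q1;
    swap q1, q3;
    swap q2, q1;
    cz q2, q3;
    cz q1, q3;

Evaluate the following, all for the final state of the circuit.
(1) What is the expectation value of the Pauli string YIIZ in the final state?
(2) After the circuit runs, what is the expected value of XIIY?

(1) The expectation value of YIIZ is 1.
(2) The observable XIIY averages to -1.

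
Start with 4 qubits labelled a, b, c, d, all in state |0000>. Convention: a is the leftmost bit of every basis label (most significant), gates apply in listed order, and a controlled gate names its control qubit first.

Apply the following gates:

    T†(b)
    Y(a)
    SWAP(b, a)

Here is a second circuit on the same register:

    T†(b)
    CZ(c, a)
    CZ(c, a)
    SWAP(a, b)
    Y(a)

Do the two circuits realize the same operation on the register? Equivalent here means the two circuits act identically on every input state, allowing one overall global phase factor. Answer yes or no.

No — the two circuits implement different unitaries, even allowing a global phase.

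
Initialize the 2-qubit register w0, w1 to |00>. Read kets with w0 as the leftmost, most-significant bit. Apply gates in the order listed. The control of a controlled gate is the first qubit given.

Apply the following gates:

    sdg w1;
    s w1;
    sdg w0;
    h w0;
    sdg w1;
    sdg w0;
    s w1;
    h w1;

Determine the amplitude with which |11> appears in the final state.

The amplitude on |11> is -I/2.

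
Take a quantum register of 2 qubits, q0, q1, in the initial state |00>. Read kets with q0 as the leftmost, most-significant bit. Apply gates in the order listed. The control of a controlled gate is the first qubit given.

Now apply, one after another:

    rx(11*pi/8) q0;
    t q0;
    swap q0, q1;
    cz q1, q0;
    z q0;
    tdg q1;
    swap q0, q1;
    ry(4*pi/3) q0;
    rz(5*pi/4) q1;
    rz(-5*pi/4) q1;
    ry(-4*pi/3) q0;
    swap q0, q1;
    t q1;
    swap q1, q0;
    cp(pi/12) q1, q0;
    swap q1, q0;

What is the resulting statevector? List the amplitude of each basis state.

After the circuit, the state carries amplitude -cos(5*pi/16) on |00>, -exp(3*I*pi/4)*sin(5*pi/16) on |01>, 0 on |10>, 0 on |11>.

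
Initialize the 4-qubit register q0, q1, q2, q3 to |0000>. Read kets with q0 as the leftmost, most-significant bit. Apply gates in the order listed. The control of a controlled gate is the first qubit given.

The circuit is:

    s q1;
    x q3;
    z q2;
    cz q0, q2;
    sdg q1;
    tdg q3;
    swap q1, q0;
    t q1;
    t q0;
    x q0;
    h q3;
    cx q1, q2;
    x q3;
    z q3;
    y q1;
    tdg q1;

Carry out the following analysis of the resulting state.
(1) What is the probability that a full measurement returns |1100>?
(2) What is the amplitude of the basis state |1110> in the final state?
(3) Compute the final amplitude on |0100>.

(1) A full measurement returns |1100> with probability 1/2.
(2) The amplitude on |1110> is 0.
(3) The final state's coefficient on |0100> equals 0.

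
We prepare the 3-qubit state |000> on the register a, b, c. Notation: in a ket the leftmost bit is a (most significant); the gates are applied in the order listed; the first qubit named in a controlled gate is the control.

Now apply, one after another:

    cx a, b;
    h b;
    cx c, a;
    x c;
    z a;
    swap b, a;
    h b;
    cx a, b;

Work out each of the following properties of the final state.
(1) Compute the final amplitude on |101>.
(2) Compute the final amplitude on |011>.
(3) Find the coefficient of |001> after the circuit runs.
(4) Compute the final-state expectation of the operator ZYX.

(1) The final state's coefficient on |101> equals 1/2.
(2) The amplitude on |011> is 1/2.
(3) |001> carries amplitude 1/2 in the final state.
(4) In the final state, ZYX has expectation 0.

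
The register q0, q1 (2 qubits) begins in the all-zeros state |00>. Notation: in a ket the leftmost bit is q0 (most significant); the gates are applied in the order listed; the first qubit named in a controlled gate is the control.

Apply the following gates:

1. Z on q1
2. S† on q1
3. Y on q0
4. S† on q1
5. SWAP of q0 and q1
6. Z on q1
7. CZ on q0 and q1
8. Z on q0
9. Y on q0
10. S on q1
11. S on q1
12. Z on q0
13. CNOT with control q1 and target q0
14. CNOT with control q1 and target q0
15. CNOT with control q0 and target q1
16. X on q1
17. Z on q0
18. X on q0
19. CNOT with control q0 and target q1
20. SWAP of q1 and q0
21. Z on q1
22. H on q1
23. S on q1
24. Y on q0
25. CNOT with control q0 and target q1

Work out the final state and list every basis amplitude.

The final amplitudes are sqrt(2)*I/2 on |00>, -sqrt(2)/2 on |01>, 0 on |10>, 0 on |11>.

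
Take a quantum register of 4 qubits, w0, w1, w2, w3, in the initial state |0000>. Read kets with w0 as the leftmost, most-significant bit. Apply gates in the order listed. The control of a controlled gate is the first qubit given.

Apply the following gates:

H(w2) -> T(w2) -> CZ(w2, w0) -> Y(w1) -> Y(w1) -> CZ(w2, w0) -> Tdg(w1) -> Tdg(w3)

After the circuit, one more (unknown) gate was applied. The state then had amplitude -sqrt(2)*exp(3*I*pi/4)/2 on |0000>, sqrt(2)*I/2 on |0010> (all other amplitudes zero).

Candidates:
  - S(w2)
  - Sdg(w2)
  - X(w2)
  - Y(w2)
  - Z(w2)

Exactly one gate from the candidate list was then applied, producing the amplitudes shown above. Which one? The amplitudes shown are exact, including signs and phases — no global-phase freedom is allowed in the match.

The applied gate was Y(w2). Key observation: gates 3-6 undo each other exactly, leaving only the rest of the circuit to track.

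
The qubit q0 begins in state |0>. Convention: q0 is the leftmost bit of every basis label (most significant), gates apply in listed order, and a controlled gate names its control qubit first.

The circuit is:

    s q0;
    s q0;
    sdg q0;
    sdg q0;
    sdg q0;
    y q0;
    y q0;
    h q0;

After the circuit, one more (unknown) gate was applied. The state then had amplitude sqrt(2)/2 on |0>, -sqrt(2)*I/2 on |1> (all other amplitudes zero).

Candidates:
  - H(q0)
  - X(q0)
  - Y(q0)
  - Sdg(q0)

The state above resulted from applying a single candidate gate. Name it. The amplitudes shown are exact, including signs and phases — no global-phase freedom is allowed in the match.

The applied gate was Sdg(q0). Key observation: the block from step 1 through step 4 cancels to the identity and can be dropped.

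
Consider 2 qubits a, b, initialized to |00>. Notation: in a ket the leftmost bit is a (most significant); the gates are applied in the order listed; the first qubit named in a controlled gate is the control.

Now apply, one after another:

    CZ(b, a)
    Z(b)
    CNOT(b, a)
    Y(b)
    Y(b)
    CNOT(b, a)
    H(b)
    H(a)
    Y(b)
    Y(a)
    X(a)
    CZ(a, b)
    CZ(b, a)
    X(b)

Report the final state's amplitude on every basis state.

The final amplitudes are -1/2 on |00>, 1/2 on |01>, 1/2 on |10>, -1/2 on |11>.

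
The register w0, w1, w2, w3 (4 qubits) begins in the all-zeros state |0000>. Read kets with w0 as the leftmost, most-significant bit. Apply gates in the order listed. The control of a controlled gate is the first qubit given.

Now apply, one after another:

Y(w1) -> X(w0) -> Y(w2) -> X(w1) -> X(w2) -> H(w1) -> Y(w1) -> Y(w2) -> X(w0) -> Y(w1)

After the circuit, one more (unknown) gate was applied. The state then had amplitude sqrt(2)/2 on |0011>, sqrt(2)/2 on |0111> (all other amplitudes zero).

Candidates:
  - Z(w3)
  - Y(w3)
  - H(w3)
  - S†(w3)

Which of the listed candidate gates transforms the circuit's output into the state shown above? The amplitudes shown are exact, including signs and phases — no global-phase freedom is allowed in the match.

The unique candidate consistent with the amplitudes is Y(w3).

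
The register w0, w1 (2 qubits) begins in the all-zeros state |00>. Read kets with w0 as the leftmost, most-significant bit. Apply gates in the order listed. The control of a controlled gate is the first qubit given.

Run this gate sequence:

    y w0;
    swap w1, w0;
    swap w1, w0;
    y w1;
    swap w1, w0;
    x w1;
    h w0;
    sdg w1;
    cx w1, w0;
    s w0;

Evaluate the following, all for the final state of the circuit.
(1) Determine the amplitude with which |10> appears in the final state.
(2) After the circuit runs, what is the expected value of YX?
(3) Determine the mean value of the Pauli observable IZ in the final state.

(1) |10> carries amplitude sqrt(2)*I/2 in the final state.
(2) In the final state, YX has expectation 0.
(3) In the final state, IZ has expectation 1.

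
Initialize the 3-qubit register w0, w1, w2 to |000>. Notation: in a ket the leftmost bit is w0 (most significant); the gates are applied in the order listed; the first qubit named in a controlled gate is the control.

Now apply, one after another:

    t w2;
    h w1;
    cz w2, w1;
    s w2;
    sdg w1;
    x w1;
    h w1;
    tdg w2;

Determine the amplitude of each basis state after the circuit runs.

After the circuit, the state carries amplitude 1/2 - I/2 on |000>, -1/2 - I/2 on |010>, and 0 on every other basis state.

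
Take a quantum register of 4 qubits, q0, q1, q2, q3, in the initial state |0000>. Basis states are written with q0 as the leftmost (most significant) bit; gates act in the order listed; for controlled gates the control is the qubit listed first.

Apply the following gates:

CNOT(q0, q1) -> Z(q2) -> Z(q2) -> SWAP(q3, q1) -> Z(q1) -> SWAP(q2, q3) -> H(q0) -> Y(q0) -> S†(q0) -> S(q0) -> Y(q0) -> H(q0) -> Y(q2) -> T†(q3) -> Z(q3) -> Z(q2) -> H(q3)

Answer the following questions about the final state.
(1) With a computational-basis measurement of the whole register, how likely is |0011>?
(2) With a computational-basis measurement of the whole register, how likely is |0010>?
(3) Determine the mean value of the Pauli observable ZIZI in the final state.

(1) Outcome |0011> occurs with probability 1/2. Key observation: steps 7-12 multiply out to the identity, so the circuit reduces to the remaining gates.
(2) The probability of measuring |0010> is 1/2.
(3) The observable ZIZI averages to -1.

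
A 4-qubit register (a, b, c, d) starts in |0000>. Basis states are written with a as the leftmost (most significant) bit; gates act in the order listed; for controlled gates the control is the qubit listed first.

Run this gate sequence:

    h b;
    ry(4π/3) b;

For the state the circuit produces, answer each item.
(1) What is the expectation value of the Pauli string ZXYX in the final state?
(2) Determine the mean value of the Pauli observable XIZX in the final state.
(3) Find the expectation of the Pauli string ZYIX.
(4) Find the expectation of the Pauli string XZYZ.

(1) The expectation value of ZXYX is 0.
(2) The observable XIZX averages to 0.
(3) In the final state, ZYIX has expectation 0.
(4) In the final state, XZYZ has expectation 0.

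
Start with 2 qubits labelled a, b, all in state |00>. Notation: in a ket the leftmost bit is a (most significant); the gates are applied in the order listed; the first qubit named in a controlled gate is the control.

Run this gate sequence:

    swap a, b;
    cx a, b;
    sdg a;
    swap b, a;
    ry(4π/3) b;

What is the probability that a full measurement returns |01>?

A full measurement returns |01> with probability 3/4.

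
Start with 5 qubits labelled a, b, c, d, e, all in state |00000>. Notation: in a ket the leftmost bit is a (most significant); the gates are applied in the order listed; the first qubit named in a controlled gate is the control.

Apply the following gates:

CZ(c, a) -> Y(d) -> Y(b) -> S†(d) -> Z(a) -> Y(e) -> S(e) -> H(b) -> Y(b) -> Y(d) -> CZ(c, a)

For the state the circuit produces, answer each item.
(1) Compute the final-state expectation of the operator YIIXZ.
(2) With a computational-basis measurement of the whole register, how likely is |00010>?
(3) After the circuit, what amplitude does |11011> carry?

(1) The observable YIIXZ averages to 0.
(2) The probability of measuring |00010> is 0.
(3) |11011> carries amplitude 0 in the final state.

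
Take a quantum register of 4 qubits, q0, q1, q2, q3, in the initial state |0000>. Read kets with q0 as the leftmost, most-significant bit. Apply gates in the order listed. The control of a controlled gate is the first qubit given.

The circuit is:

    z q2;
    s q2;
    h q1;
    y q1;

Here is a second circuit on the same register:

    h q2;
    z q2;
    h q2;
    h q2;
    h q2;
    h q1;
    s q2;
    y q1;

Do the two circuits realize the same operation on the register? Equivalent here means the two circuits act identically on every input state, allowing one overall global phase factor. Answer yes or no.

No — the two circuits implement different unitaries, even allowing a global phase.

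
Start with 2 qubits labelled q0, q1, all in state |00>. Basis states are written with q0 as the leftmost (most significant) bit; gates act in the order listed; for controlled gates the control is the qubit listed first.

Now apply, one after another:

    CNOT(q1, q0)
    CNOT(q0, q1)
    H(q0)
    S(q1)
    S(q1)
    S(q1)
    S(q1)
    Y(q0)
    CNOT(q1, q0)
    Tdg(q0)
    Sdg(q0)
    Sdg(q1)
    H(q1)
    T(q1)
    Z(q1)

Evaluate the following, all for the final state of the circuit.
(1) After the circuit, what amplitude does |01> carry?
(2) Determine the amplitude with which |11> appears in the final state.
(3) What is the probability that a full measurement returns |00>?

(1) The amplitude on |01> is exp(3*I*pi/4)/2. Key observation: gates 4-7 undo each other exactly, leaving only the rest of the circuit to track.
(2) |11> carries amplitude -1/2 in the final state.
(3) A full measurement returns |00> with probability 1/4.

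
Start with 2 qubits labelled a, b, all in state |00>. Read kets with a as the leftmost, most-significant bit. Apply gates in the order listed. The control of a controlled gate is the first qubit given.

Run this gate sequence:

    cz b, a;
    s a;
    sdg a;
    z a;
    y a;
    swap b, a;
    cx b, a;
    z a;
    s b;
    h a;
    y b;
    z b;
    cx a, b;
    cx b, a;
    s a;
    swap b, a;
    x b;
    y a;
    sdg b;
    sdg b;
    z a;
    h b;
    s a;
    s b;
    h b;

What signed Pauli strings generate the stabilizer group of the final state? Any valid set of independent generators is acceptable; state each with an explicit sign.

The stabilizer group can be generated by -YI, +IY, among other valid generating sets.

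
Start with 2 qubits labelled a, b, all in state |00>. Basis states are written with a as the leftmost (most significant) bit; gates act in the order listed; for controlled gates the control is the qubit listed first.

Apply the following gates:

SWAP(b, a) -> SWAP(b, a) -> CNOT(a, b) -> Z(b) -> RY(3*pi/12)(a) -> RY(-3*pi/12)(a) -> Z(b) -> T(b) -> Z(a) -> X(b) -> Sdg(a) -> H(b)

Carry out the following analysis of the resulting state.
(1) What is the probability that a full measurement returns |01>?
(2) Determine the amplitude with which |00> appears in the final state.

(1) A full measurement returns |01> with probability 1/2. Key observation: steps 4-7 multiply out to the identity, so the circuit reduces to the remaining gates.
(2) |00> carries amplitude sqrt(2)/2 in the final state.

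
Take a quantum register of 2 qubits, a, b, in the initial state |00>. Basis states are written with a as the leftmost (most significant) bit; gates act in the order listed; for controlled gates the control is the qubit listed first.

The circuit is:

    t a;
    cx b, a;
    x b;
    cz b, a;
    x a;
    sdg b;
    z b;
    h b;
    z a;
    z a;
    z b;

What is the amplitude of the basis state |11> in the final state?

|11> carries amplitude sqrt(2)*I/2 in the final state.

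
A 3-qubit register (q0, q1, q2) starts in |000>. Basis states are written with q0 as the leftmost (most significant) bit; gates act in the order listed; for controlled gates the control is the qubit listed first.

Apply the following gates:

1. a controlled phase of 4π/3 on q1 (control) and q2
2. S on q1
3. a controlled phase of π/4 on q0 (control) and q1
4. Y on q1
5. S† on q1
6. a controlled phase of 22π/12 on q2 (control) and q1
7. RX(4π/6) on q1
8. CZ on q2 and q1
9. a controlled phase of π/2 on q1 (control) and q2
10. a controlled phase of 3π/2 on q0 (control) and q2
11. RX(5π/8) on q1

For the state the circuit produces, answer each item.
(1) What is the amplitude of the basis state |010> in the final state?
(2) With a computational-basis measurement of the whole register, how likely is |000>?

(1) The final state's coefficient on |010> equals -sin(7*pi/48).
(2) The probability of measuring |000> is -sqrt(2 - sqrt(2))/8 + sqrt(3*sqrt(2) + 6)/8 + 1/2.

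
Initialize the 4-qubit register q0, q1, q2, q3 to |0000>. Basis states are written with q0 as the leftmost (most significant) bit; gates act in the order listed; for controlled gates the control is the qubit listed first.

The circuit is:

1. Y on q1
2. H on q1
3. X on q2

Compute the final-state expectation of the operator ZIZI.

In the final state, ZIZI has expectation -1.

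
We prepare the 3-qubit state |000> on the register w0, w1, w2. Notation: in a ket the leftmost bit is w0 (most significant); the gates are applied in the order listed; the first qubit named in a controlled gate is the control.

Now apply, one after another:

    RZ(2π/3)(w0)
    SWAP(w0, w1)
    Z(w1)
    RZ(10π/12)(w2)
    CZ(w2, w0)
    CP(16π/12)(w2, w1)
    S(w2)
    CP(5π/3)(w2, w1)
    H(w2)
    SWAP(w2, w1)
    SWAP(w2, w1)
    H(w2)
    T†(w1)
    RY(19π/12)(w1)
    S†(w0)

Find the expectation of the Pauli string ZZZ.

The expectation value of ZZZ is -sqrt(2)/4 + sqrt(6)/4. Key observation: gates 9-12 undo each other exactly, leaving only the rest of the circuit to track.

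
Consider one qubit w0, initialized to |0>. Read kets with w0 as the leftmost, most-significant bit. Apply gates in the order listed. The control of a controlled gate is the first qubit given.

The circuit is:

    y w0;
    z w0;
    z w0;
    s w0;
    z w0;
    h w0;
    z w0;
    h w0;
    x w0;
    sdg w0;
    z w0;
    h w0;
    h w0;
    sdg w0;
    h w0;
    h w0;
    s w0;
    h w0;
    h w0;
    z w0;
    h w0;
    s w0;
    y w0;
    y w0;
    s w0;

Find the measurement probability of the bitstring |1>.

Outcome |1> occurs with probability 1/2.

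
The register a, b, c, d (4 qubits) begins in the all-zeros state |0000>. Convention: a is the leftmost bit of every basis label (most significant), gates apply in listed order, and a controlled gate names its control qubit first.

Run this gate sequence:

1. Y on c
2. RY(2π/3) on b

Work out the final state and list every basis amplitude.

The final amplitudes are I/2 on |0010>, sqrt(3)*I/2 on |0110>, and 0 on every other basis state.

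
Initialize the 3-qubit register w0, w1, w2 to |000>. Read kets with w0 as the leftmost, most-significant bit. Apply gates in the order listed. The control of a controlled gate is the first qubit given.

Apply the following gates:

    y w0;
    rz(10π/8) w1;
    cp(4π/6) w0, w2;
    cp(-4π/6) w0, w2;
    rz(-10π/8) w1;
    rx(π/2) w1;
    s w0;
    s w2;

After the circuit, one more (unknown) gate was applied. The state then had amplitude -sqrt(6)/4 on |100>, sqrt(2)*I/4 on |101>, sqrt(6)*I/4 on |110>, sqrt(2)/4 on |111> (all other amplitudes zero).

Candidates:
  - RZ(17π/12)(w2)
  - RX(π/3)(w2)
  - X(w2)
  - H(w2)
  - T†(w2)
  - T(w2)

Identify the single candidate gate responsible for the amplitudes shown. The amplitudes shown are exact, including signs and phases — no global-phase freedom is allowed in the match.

The unique candidate consistent with the amplitudes is RX(π/3)(w2). Key observation: gates 2-5 undo each other exactly, leaving only the rest of the circuit to track.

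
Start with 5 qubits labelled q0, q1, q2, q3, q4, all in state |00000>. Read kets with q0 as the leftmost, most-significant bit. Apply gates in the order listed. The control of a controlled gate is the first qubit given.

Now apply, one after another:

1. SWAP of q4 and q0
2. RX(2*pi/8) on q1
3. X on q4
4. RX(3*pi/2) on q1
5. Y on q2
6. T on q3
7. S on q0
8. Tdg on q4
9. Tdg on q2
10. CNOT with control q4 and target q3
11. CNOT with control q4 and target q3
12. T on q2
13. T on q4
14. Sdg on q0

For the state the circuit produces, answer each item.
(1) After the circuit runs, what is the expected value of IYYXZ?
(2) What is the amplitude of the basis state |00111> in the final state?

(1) The observable IYYXZ averages to 0. Key observation: steps 7-14 multiply out to the identity, so the circuit reduces to the remaining gates.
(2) |00111> carries amplitude 0 in the final state.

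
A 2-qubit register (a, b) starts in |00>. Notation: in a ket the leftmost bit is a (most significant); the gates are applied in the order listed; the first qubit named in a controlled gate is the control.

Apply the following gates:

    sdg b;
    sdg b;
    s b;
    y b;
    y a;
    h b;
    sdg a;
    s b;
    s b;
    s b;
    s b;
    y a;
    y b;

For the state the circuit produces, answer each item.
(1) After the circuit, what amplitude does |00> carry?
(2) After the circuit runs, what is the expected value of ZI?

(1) The amplitude on |00> is sqrt(2)*I/2. Key observation: the block from step 8 through step 11 cancels to the identity and can be dropped.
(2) In the final state, ZI has expectation 1.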